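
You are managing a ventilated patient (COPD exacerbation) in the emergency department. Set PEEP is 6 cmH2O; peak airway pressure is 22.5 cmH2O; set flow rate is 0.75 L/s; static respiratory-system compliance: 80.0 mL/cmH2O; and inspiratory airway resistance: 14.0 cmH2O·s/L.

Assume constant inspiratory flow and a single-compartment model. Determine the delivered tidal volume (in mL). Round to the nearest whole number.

Equation of motion (constant flow): PIP = Vt/C + R·V̇ + PEEP.
Vt/C = PIP − R·V̇ − PEEP = 22.5 − 10.5 − 6 = 6.0 cmH2O.
Vt = C × 6.0 = 80.0 × 6.0 = 480.0 mL.

480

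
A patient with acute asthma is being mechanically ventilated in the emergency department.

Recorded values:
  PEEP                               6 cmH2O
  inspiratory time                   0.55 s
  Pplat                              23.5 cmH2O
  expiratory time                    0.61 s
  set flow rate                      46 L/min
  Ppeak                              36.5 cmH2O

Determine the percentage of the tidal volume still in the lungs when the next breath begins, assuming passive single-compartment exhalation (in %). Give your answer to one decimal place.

Flow: 46 L/min ÷ 60 = 0.7667 L/s.
Vt = flow × Ti = 0.7667 L/s × 0.55 s × 1000 mL/L = 421.69 mL.
R = (PIP − Pplat)/V̇ = (36.5 − 23.5) / 0.7667 = 13.0/0.7667 = 16.956 cmH2O·s/L.
C = Vt/(Pplat − PEEP) = 421.69 / (23.5 − 6) = 421.69/17.5 = 24.097 mL/cmH2O.
τ = R × C = 16.956 × 0.0241 L/cmH2O = 0.4086 s.
Fraction remaining at end-expiration = e^(−Te/τ) = e^(−0.61/0.4086) = 0.2247 → 22.47%.

22.5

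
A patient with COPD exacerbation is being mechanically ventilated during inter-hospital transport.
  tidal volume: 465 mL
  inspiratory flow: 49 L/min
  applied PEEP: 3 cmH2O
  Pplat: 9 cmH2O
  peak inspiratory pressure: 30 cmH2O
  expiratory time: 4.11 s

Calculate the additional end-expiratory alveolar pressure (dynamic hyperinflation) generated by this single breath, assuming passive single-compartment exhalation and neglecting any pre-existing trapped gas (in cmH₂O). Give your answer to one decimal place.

0.8

Flow: 49 L/min ÷ 60 = 0.8167 L/s.
R = (PIP − Pplat)/V̇ = (30 − 9) / 0.8167 = 21.0/0.8167 = 25.713 cmH2O·s/L.
C = Vt/(Pplat − PEEP) = 465.0 / (9 − 3) = 465.0/6.0 = 77.5 mL/cmH2O.
τ = R × C = 25.713 × 0.0775 L/cmH2O = 1.993 s.
Fraction remaining = e^(−Te/τ) = e^(−4.11/1.993) = 0.1272; trapped volume = 465.0 × 0.1272 = 59.148 mL.
Additional alveolar pressure from trapping ≈ V_trapped / C = 59.148 / 77.5 = 0.7632 cmH2O.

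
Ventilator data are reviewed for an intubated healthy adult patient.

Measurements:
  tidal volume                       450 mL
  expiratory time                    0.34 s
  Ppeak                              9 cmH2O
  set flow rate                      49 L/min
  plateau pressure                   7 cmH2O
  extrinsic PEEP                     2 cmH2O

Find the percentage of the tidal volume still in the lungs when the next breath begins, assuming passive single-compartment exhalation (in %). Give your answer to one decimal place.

21.4

Flow: 49 L/min ÷ 60 = 0.8167 L/s.
R = (PIP − Pplat)/V̇ = (9 − 7) / 0.8167 = 2.0/0.8167 = 2.449 cmH2O·s/L.
C = Vt/(Pplat − PEEP) = 450.0 / (7 − 2) = 450.0/5.0 = 90.0 mL/cmH2O.
τ = R × C = 2.449 × 0.09 L/cmH2O = 0.2204 s.
Fraction remaining at end-expiration = e^(−Te/τ) = e^(−0.34/0.2204) = 0.2138 → 21.38%.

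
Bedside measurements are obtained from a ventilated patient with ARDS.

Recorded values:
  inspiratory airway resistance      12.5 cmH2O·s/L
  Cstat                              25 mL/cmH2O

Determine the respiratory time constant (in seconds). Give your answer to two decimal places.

0.31

τ = R × C = 12.5 × 25 mL/cmH2O = 12.5 × 0.025 L/cmH2O = 0.3125 s.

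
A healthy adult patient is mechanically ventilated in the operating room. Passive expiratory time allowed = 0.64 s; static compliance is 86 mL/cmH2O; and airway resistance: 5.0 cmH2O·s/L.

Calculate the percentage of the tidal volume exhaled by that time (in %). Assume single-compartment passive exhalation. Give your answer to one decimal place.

τ = R × C = 5.0 × 86 mL/cmH2O = 5.0 × 0.086 L/cmH2O = 0.43 s.
Passive exhalation: V(t)/V₀ = e^(−t/τ) = e^(−0.64/0.43) = 0.2257.
Fraction exhaled = 1 − 0.2257 = 0.7743 → 77.43%.

77.4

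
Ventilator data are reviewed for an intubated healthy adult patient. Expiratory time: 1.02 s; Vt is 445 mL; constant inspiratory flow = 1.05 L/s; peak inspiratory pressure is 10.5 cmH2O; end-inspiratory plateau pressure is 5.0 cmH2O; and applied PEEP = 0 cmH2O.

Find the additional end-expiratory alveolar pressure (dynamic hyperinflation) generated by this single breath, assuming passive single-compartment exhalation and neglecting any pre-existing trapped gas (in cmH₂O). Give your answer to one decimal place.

R = (PIP − Pplat)/V̇ = (10.5 − 5.0) / 1.05 = 5.5/1.05 = 5.238 cmH2O·s/L.
C = Vt/(Pplat − PEEP) = 445.0 / (5.0 − 0) = 445.0/5.0 = 89.0 mL/cmH2O.
τ = R × C = 5.238 × 0.089 L/cmH2O = 0.4662 s.
Fraction remaining = e^(−Te/τ) = e^(−1.02/0.4662) = 0.1122; trapped volume = 445.0 × 0.1122 = 49.929 mL.
Additional alveolar pressure from trapping ≈ V_trapped / C = 49.929 / 89.0 = 0.561 cmH2O.

0.6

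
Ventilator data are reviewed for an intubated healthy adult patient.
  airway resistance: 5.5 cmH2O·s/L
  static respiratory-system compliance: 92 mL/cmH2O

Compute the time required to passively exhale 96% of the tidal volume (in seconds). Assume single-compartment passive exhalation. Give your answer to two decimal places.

1.63

τ = R × C = 5.5 × 92 mL/cmH2O = 5.5 × 0.092 L/cmH2O = 0.506 s.
Exhaled fraction f = 1 − e^(−t/τ) → t = −τ·ln(1 − f) = −0.506·ln(0.04) = 1.629 s.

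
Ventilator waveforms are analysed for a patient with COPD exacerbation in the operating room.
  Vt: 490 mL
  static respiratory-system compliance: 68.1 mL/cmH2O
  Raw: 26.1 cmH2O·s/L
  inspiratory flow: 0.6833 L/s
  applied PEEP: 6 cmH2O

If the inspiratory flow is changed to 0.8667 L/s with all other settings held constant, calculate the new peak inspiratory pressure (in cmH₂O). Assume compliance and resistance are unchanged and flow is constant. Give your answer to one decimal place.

PIP = Vt/C + R·V̇ + PEEP (constant-flow equation of motion).
Only the resistive term changes: ΔPIP = R × ΔV̇ = 26.1 × (0.8667 − 0.6833) = 26.1 × 0.1834 = 4.787 cmH2O.
Original PIP = 490/68.1 + 26.1×0.6833 + 6 = 31.029 cmH2O; new PIP = 31.029 + (4.787) = 35.816 cmH2O.

35.8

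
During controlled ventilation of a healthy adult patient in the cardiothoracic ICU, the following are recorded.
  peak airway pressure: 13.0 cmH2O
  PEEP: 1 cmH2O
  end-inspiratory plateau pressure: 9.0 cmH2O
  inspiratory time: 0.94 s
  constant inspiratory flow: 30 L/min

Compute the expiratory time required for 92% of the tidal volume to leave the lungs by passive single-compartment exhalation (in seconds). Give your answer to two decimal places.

Flow: 30 L/min ÷ 60 = 0.5 L/s.
Vt = flow × Ti = 0.5 L/s × 0.94 s × 1000 mL/L = 470.0 mL.
R = (PIP − Pplat)/V̇ = (13.0 − 9.0) / 0.5 = 4.0/0.5 = 8.0 cmH2O·s/L.
C = Vt/(Pplat − PEEP) = 470.0 / (9.0 − 1) = 470.0/8.0 = 58.75 mL/cmH2O.
τ = R × C = 8.0 × 0.05875 L/cmH2O = 0.47 s.
t = −τ·ln(1 − 0.92) = −0.47·ln(0.08) = 1.187 s.

1.19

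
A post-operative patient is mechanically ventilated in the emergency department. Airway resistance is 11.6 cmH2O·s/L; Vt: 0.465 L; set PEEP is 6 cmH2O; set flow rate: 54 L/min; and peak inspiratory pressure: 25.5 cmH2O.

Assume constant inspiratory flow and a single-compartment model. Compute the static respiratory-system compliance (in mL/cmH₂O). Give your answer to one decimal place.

Flow: 54 L/min ÷ 60 = 0.9 L/s.
Equation of motion (constant flow): PIP = Vt/C + R·V̇ + PEEP.
Vt/C = PIP − R·V̇ − PEEP = 25.5 − 11.6×0.9 − 6 = 25.5 − 10.44 − 6 = 9.06 cmH2O.
C = Vt / 9.06 = 465 / 9.06 = 51.325 mL/cmH2O.

51.3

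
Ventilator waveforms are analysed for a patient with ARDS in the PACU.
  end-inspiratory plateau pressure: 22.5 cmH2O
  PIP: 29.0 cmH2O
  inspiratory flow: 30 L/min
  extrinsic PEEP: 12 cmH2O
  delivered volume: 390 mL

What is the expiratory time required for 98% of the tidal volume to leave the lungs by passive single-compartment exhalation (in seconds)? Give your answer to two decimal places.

Flow: 30 L/min ÷ 60 = 0.5 L/s.
R = (PIP − Pplat)/V̇ = (29.0 − 22.5) / 0.5 = 6.5/0.5 = 13.0 cmH2O·s/L.
C = Vt/(Pplat − PEEP) = 390.0 / (22.5 − 12) = 390.0/10.5 = 37.143 mL/cmH2O.
τ = R × C = 13.0 × 0.03714 L/cmH2O = 0.4828 s.
t = −τ·ln(1 − 0.98) = −0.4828·ln(0.02) = 1.889 s.

1.89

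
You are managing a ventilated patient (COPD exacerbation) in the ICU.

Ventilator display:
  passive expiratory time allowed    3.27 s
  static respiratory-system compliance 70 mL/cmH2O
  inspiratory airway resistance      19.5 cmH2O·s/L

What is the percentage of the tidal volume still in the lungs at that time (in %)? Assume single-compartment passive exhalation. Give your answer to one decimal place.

τ = R × C = 19.5 × 70 mL/cmH2O = 19.5 × 0.070 L/cmH2O = 1.365 s.
Passive exhalation: V(t)/V₀ = e^(−t/τ) = e^(−3.27/1.365) = 0.09112.
Fraction remaining = 0.09112 → 9.112%.

9.1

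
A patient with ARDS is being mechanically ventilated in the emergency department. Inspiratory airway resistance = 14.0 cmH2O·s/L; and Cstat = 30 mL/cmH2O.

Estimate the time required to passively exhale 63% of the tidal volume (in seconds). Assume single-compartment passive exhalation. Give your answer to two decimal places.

τ = R × C = 14.0 × 30 mL/cmH2O = 14.0 × 0.030 L/cmH2O = 0.42 s.
Exhaled fraction f = 1 − e^(−t/τ) → t = −τ·ln(1 − f) = −0.42·ln(0.37) = 0.4176 s.

0.42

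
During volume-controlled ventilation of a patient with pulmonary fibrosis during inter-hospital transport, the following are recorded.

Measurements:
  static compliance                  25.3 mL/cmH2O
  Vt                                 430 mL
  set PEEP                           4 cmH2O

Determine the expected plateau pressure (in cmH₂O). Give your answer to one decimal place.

Pplat = PEEP + Vt / Cstat = 4 + 430 / 25.3 = 4 + 16.996 = 20.996 cmH2O.

21.0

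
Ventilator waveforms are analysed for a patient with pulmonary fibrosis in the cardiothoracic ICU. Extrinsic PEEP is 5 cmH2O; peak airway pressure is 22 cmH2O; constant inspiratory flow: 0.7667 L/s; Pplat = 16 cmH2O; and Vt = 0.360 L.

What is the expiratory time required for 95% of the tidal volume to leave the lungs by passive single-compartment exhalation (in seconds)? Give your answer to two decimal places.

0.77

R = (PIP − Pplat)/V̇ = (22 − 16) / 0.7667 = 6.0/0.7667 = 7.826 cmH2O·s/L.
C = Vt/(Pplat − PEEP) = 360.0 / (16 − 5) = 360.0/11.0 = 32.727 mL/cmH2O.
τ = R × C = 7.826 × 0.03273 L/cmH2O = 0.2561 s.
t = −τ·ln(1 − 0.95) = −0.2561·ln(0.05) = 0.7672 s.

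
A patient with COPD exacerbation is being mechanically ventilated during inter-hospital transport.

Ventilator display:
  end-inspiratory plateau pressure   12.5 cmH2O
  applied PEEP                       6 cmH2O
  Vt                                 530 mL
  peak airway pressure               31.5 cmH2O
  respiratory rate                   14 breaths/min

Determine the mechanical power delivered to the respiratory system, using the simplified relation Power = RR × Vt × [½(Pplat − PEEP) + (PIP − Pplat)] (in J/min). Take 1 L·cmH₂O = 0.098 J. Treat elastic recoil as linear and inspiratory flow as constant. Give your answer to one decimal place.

Per-breath work = Vt × [½(Pplat−PEEP) + (PIP−Pplat)] = 0.530 × [0.5×6.5 + 19.0] = 0.530 × 22.25 = 11.793 L·cmH2O.
Power = 14 × 11.793 = 165.1 L·cmH2O/min.
× 0.098 J/(L·cmH2O) → 16.18 J/min.

16.2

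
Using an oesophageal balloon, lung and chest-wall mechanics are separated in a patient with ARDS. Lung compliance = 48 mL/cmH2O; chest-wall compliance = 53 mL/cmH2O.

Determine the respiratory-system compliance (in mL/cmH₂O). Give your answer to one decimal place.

25.2

Lung and chest wall are elastances in series: 1/Crs = 1/CL + 1/Ccw.
1/Crs = 1/48 + 1/53 = 0.0397.
Crs = 25.189 mL/cmH2O.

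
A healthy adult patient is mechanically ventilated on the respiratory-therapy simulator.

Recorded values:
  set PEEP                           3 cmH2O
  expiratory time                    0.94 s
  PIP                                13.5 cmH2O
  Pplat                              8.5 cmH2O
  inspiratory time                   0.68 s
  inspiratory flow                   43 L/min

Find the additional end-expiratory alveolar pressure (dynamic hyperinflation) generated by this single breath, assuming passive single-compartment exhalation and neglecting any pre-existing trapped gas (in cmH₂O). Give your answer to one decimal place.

1.2

Flow: 43 L/min ÷ 60 = 0.7167 L/s.
Vt = flow × Ti = 0.7167 L/s × 0.68 s × 1000 mL/L = 487.36 mL.
R = (PIP − Pplat)/V̇ = (13.5 − 8.5) / 0.7167 = 5.0/0.7167 = 6.976 cmH2O·s/L.
C = Vt/(Pplat − PEEP) = 487.36 / (8.5 − 3) = 487.36/5.5 = 88.611 mL/cmH2O.
τ = R × C = 6.976 × 0.08861 L/cmH2O = 0.6181 s.
Fraction remaining = e^(−Te/τ) = e^(−0.94/0.6181) = 0.2185; trapped volume = 487.36 × 0.2185 = 106.49 mL.
Additional alveolar pressure from trapping ≈ V_trapped / C = 106.49 / 88.611 = 1.202 cmH2O.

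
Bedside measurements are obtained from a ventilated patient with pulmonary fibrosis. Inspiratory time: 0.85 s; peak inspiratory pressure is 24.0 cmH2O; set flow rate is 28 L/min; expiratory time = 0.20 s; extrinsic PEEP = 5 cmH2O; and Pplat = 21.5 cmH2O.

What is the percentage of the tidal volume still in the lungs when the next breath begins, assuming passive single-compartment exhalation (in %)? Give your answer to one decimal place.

Flow: 28 L/min ÷ 60 = 0.4667 L/s.
Vt = flow × Ti = 0.4667 L/s × 0.85 s × 1000 mL/L = 396.7 mL.
R = (PIP − Pplat)/V̇ = (24.0 − 21.5) / 0.4667 = 2.5/0.4667 = 5.357 cmH2O·s/L.
C = Vt/(Pplat − PEEP) = 396.7 / (21.5 − 5) = 396.7/16.5 = 24.042 mL/cmH2O.
τ = R × C = 5.357 × 0.02404 L/cmH2O = 0.1288 s.
Fraction remaining at end-expiration = e^(−Te/τ) = e^(−0.20/0.1288) = 0.2117 → 21.17%.

21.2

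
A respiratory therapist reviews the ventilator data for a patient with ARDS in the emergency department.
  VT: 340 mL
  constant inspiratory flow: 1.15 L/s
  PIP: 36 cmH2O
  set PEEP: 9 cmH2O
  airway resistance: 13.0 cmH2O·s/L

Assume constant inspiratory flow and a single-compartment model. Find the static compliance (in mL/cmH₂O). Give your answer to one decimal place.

Equation of motion (constant flow): PIP = Vt/C + R·V̇ + PEEP.
Vt/C = PIP − R·V̇ − PEEP = 36 − 13.0×1.15 − 9 = 36 − 14.95 − 9 = 12.05 cmH2O.
C = Vt / 12.05 = 340 / 12.05 = 28.216 mL/cmH2O.

28.2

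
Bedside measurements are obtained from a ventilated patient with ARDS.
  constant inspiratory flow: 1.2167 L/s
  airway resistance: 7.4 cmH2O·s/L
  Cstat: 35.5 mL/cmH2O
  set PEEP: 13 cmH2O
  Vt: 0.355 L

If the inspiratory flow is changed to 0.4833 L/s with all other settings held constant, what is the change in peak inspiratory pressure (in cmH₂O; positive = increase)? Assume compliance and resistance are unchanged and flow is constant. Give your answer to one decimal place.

-5.4

PIP = Vt/C + R·V̇ + PEEP (constant-flow equation of motion).
Only the resistive term changes: ΔPIP = R × ΔV̇ = 7.4 × (0.4833 − 1.2167) = 7.4 × -0.7334 = -5.427 cmH2O.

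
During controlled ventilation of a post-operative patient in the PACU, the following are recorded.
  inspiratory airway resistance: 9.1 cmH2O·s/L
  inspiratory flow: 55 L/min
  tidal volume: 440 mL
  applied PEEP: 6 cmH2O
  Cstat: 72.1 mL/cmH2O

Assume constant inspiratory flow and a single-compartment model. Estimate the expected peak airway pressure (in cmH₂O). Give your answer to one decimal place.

Flow: 55 L/min ÷ 60 = 0.9167 L/s.
Equation of motion (constant flow): PIP = Vt/C + R·V̇ + PEEP.
PIP = 440/72.1 + 9.1×0.9167 + 6 = 6.103 + 8.342 + 6 = 20.445 cmH2O.

20.4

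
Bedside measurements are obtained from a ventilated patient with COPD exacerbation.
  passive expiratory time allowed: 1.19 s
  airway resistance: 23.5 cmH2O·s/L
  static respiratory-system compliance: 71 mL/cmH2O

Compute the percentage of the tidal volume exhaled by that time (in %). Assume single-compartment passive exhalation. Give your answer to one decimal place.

51.0

τ = R × C = 23.5 × 71 mL/cmH2O = 23.5 × 0.071 L/cmH2O = 1.669 s.
Passive exhalation: V(t)/V₀ = e^(−t/τ) = e^(−1.19/1.669) = 0.4902.
Fraction exhaled = 1 − 0.4902 = 0.5098 → 50.98%.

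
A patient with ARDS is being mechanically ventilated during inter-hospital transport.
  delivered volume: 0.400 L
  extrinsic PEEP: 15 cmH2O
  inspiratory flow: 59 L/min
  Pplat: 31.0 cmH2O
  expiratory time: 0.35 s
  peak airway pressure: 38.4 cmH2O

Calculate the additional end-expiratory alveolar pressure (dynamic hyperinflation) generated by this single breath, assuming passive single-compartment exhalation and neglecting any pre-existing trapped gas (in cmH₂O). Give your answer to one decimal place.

Flow: 59 L/min ÷ 60 = 0.9833 L/s.
R = (PIP − Pplat)/V̇ = (38.4 − 31.0) / 0.9833 = 7.4/0.9833 = 7.526 cmH2O·s/L.
C = Vt/(Pplat − PEEP) = 400.0 / (31.0 − 15) = 400.0/16.0 = 25.0 mL/cmH2O.
τ = R × C = 7.526 × 0.025 L/cmH2O = 0.1882 s.
Fraction remaining = e^(−Te/τ) = e^(−0.35/0.1882) = 0.1557; trapped volume = 400.0 × 0.1557 = 62.28 mL.
Additional alveolar pressure from trapping ≈ V_trapped / C = 62.28 / 25.0 = 2.491 cmH2O.

2.5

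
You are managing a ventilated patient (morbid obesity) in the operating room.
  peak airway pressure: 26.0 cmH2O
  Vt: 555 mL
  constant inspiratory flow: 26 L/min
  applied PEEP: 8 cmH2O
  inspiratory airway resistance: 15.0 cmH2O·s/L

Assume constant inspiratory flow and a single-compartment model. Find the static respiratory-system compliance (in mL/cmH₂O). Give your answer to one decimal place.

48.3

Flow: 26 L/min ÷ 60 = 0.4333 L/s.
Equation of motion (constant flow): PIP = Vt/C + R·V̇ + PEEP.
Vt/C = PIP − R·V̇ − PEEP = 26.0 − 15.0×0.4333 − 8 = 26.0 − 6.5 − 8 = 11.5 cmH2O.
C = Vt / 11.5 = 555 / 11.5 = 48.261 mL/cmH2O.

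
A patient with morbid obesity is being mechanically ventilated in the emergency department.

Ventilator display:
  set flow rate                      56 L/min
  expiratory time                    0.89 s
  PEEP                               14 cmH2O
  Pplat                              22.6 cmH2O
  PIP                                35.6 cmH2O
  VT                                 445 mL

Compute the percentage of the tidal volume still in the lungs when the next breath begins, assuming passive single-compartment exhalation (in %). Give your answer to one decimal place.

29.1

Flow: 56 L/min ÷ 60 = 0.9333 L/s.
R = (PIP − Pplat)/V̇ = (35.6 − 22.6) / 0.9333 = 13.0/0.9333 = 13.929 cmH2O·s/L.
C = Vt/(Pplat − PEEP) = 445.0 / (22.6 − 14) = 445.0/8.6 = 51.744 mL/cmH2O.
τ = R × C = 13.929 × 0.05174 L/cmH2O = 0.7207 s.
Fraction remaining at end-expiration = e^(−Te/τ) = e^(−0.89/0.7207) = 0.2909 → 29.09%.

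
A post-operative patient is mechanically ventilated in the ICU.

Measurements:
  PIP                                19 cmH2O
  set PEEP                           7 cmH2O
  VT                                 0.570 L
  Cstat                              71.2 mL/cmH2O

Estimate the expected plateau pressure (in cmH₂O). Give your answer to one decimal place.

15.0

Pplat = PEEP + Vt / Cstat = 7 + 570 / 71.2 = 7 + 8.006 = 15.006 cmH2O.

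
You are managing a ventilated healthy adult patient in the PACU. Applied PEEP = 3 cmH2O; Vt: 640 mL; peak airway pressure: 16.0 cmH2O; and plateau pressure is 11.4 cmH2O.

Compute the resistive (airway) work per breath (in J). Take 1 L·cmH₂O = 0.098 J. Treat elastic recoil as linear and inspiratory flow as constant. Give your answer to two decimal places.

With constant inspiratory flow the resistive pressure is constant at PIP − Pplat = 16.0 − 11.4 = 4.6 cmH2O, so resistive work = 4.6 × 0.640 = 2.944 L·cmH2O.
× 0.098 J/(L·cmH2O) → 0.2885 J.

0.29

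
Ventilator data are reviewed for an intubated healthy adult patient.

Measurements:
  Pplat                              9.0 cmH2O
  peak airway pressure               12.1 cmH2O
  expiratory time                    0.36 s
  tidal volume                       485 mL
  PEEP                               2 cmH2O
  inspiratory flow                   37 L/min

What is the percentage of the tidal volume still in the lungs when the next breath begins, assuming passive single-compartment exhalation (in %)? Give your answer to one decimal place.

Flow: 37 L/min ÷ 60 = 0.6167 L/s.
R = (PIP − Pplat)/V̇ = (12.1 − 9.0) / 0.6167 = 3.1/0.6167 = 5.027 cmH2O·s/L.
C = Vt/(Pplat − PEEP) = 485.0 / (9.0 − 2) = 485.0/7.0 = 69.286 mL/cmH2O.
τ = R × C = 5.027 × 0.06929 L/cmH2O = 0.3483 s.
Fraction remaining at end-expiration = e^(−Te/τ) = e^(−0.36/0.3483) = 0.3557 → 35.57%.

35.6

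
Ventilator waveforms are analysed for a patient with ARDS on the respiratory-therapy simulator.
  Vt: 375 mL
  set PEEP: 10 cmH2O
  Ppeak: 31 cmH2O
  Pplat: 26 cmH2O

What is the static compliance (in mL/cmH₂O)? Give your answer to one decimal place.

23.4

Cstat = Vt / (Pplat − PEEP) = 375 / (26 − 10) = 375 / 16.0 = 23.438 mL/cmH2O.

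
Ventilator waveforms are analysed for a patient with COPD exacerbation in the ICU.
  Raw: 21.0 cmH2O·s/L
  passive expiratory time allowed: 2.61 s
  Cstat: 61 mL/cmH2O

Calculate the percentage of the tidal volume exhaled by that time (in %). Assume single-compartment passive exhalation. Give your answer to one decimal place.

τ = R × C = 21.0 × 61 mL/cmH2O = 21.0 × 0.061 L/cmH2O = 1.281 s.
Passive exhalation: V(t)/V₀ = e^(−t/τ) = e^(−2.61/1.281) = 0.1304.
Fraction exhaled = 1 − 0.1304 = 0.8696 → 86.96%.

87.0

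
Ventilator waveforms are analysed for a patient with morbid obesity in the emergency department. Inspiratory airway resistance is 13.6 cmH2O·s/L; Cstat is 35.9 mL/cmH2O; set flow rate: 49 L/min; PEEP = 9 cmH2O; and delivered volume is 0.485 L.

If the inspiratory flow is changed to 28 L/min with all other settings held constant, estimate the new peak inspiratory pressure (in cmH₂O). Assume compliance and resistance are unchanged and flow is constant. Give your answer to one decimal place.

Flow: 49 L/min ÷ 60 = 0.8167 L/s.
New flow: 28 L/min ÷ 60 = 0.4667 L/s.
PIP = Vt/C + R·V̇ + PEEP (constant-flow equation of motion).
Only the resistive term changes: ΔPIP = R × ΔV̇ = 13.6 × (0.4667 − 0.8167) = 13.6 × -0.35 = -4.76 cmH2O.
Original PIP = 485/35.9 + 13.6×0.8167 + 9 = 33.617 cmH2O; new PIP = 33.617 + (-4.76) = 28.857 cmH2O.

28.9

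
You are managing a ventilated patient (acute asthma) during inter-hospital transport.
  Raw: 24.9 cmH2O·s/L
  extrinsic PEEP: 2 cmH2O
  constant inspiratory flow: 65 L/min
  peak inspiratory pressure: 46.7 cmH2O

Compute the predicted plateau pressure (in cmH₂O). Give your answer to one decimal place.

Flow: 65 L/min ÷ 60 = 1.0833 L/s.
Pplat = PIP − Raw × flow = 46.7 − 24.9 × 1.0833 = 46.7 − 26.974 = 19.726 cmH2O.

19.7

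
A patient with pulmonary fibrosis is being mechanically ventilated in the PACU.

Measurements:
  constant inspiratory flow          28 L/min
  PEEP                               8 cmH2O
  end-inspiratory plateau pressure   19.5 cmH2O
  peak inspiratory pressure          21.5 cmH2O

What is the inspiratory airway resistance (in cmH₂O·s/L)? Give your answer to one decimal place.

4.3

Flow: 28 L/min ÷ 60 = 0.4667 L/s.
Raw = (PIP − Pplat) / flow = (21.5 − 19.5) / 0.4667 = 2.0 / 0.4667 = 4.285 cmH2O·s/L.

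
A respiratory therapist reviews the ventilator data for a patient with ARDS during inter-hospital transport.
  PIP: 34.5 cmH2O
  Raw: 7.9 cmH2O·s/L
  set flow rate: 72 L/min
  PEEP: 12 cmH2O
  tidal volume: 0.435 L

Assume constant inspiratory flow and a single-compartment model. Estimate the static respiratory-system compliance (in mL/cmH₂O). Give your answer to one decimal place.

Flow: 72 L/min ÷ 60 = 1.2 L/s.
Equation of motion (constant flow): PIP = Vt/C + R·V̇ + PEEP.
Vt/C = PIP − R·V̇ − PEEP = 34.5 − 7.9×1.2 − 12 = 34.5 − 9.48 − 12 = 13.02 cmH2O.
C = Vt / 13.02 = 435 / 13.02 = 33.41 mL/cmH2O.

33.4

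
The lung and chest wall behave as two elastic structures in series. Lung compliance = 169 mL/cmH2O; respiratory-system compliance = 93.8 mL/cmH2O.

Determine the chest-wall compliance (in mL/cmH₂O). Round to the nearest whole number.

1/Ccw = 1/Crs − 1/CL.
1/Ccw = 1/93.8 − 1/169 = 0.004744.
Ccw = 210.79 mL/cmH2O.

211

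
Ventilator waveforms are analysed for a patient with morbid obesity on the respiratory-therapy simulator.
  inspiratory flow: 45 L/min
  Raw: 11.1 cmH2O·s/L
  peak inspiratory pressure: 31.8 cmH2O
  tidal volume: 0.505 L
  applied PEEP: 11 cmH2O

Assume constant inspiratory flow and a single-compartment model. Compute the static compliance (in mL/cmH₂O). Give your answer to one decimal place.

40.5

Flow: 45 L/min ÷ 60 = 0.75 L/s.
Equation of motion (constant flow): PIP = Vt/C + R·V̇ + PEEP.
Vt/C = PIP − R·V̇ − PEEP = 31.8 − 11.1×0.75 − 11 = 31.8 − 8.325 − 11 = 12.475 cmH2O.
C = Vt / 12.475 = 505 / 12.475 = 40.481 mL/cmH2O.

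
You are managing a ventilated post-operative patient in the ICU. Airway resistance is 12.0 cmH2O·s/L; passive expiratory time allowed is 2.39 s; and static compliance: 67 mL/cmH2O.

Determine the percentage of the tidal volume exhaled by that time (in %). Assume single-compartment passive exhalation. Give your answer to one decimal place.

94.9

τ = R × C = 12.0 × 67 mL/cmH2O = 12.0 × 0.067 L/cmH2O = 0.804 s.
Passive exhalation: V(t)/V₀ = e^(−t/τ) = e^(−2.39/0.804) = 0.05117.
Fraction exhaled = 1 − 0.05117 = 0.9488 → 94.88%.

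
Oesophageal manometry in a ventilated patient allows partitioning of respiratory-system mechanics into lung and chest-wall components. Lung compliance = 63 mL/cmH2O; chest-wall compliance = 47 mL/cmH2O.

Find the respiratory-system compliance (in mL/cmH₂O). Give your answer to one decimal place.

26.9

Lung and chest wall are elastances in series: 1/Crs = 1/CL + 1/Ccw.
1/Crs = 1/63 + 1/47 = 0.03715.
Crs = 26.918 mL/cmH2O.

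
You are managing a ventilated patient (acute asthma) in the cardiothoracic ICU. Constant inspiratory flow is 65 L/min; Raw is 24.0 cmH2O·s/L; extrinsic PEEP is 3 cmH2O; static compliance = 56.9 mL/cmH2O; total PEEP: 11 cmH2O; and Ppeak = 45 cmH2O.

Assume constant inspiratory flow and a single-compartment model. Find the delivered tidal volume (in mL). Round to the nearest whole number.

Flow: 65 L/min ÷ 60 = 1.0833 L/s.
Total PEEP = 11 cmH2O (set 3 + intrinsic 8); this is the baseline alveolar pressure.
Equation of motion (constant flow): PIP = Vt/C + R·V̇ + PEEP.
Vt/C = PIP − R·V̇ − PEEP = 45 − 25.999 − 11 = 8.001 cmH2O.
Vt = C × 8.001 = 56.9 × 8.001 = 455.26 mL.

455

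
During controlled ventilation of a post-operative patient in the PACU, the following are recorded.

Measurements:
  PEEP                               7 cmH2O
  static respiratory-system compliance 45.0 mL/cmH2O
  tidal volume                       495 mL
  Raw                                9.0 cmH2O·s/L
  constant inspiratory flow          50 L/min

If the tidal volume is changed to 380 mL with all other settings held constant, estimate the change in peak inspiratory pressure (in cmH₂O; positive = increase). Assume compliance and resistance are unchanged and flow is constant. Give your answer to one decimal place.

-2.6

PIP = Vt/C + R·V̇ + PEEP (constant-flow equation of motion).
Only the elastic term changes: ΔPIP = ΔVt / C = (380 − 495) / 45.0 = -2.556 cmH2O.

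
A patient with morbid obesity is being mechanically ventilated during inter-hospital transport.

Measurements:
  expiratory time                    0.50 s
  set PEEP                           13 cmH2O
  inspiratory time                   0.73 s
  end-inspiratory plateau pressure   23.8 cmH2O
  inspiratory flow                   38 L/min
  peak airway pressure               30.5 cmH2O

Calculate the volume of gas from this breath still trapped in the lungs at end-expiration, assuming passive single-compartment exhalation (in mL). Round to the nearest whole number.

153

Flow: 38 L/min ÷ 60 = 0.6333 L/s.
Vt = flow × Ti = 0.6333 L/s × 0.73 s × 1000 mL/L = 462.31 mL.
R = (PIP − Pplat)/V̇ = (30.5 − 23.8) / 0.6333 = 6.7/0.6333 = 10.58 cmH2O·s/L.
C = Vt/(Pplat − PEEP) = 462.31 / (23.8 − 13) = 462.31/10.8 = 42.806 mL/cmH2O.
τ = R × C = 10.58 × 0.04281 L/cmH2O = 0.4529 s.
Fraction remaining = e^(−Te/τ) = e^(−0.50/0.4529) = 0.3315.
Trapped volume = 462.31 × 0.3315 = 153.26 mL.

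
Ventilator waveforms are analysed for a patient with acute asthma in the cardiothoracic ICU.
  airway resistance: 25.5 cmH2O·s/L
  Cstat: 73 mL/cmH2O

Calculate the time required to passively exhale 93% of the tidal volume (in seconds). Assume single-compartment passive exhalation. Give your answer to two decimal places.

τ = R × C = 25.5 × 73 mL/cmH2O = 25.5 × 0.073 L/cmH2O = 1.862 s.
Exhaled fraction f = 1 − e^(−t/τ) → t = −τ·ln(1 − f) = −1.862·ln(0.07) = 4.952 s.

4.95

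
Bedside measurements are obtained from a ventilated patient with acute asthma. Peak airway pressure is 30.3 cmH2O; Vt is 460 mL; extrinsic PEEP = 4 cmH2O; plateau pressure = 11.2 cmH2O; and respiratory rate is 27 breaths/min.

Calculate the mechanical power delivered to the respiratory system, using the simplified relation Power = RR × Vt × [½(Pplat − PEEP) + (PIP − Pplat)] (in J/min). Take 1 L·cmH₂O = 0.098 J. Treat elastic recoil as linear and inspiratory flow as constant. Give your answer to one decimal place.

27.6

Per-breath work = Vt × [½(Pplat−PEEP) + (PIP−Pplat)] = 0.460 × [0.5×7.2 + 19.1] = 0.460 × 22.7 = 10.442 L·cmH2O.
Power = 27 × 10.442 = 281.93 L·cmH2O/min.
× 0.098 J/(L·cmH2O) → 27.629 J/min.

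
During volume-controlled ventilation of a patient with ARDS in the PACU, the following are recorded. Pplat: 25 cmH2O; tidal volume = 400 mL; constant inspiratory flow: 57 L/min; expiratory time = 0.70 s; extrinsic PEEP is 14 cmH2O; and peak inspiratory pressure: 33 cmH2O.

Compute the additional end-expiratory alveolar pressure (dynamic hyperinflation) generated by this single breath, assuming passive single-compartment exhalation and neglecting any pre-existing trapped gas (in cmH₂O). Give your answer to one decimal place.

Flow: 57 L/min ÷ 60 = 0.95 L/s.
R = (PIP − Pplat)/V̇ = (33 − 25) / 0.95 = 8.0/0.95 = 8.421 cmH2O·s/L.
C = Vt/(Pplat − PEEP) = 400.0 / (25 − 14) = 400.0/11.0 = 36.364 mL/cmH2O.
τ = R × C = 8.421 × 0.03636 L/cmH2O = 0.3062 s.
Fraction remaining = e^(−Te/τ) = e^(−0.70/0.3062) = 0.1017; trapped volume = 400.0 × 0.1017 = 40.68 mL.
Additional alveolar pressure from trapping ≈ V_trapped / C = 40.68 / 36.364 = 1.119 cmH2O.

1.1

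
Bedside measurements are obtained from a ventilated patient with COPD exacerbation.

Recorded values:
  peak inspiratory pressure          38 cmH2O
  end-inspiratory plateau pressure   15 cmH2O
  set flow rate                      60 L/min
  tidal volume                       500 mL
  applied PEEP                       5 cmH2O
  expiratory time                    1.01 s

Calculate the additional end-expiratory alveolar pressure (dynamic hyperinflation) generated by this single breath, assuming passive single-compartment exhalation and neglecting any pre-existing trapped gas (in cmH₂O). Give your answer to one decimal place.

4.2

Flow: 60 L/min ÷ 60 = 1 L/s.
R = (PIP − Pplat)/V̇ = (38 − 15) / 1 = 23.0/1 = 23.0 cmH2O·s/L.
C = Vt/(Pplat − PEEP) = 500.0 / (15 − 5) = 500.0/10.0 = 50.0 mL/cmH2O.
τ = R × C = 23.0 × 0.05 L/cmH2O = 1.15 s.
Fraction remaining = e^(−Te/τ) = e^(−1.01/1.15) = 0.4155; trapped volume = 500.0 × 0.4155 = 207.75 mL.
Additional alveolar pressure from trapping ≈ V_trapped / C = 207.75 / 50.0 = 4.155 cmH2O.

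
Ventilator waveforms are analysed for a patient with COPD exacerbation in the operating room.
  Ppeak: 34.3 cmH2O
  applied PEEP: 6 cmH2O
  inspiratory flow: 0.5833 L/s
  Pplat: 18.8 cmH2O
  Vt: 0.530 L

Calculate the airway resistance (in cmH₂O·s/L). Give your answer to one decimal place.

Raw = (PIP − Pplat) / flow = (34.3 − 18.8) / 0.5833 = 15.5 / 0.5833 = 26.573 cmH2O·s/L.

26.6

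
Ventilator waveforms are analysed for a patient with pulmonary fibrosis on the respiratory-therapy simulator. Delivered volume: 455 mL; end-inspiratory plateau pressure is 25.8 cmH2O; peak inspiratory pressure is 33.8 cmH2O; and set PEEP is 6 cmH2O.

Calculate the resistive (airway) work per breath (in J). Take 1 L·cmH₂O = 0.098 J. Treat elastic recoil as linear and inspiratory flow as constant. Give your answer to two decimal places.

With constant inspiratory flow the resistive pressure is constant at PIP − Pplat = 33.8 − 25.8 = 8.0 cmH2O, so resistive work = 8.0 × 0.455 = 3.64 L·cmH2O.
× 0.098 J/(L·cmH2O) → 0.3567 J.

0.36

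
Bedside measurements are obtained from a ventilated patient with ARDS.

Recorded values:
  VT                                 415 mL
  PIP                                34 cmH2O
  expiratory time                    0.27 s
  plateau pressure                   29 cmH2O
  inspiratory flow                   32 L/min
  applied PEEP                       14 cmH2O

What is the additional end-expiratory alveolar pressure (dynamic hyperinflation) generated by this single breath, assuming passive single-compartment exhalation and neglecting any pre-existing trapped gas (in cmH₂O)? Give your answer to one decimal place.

Flow: 32 L/min ÷ 60 = 0.5333 L/s.
R = (PIP − Pplat)/V̇ = (34 − 29) / 0.5333 = 5.0/0.5333 = 9.376 cmH2O·s/L.
C = Vt/(Pplat − PEEP) = 415.0 / (29 − 14) = 415.0/15.0 = 27.667 mL/cmH2O.
τ = R × C = 9.376 × 0.02767 L/cmH2O = 0.2594 s.
Fraction remaining = e^(−Te/τ) = e^(−0.27/0.2594) = 0.3531; trapped volume = 415.0 × 0.3531 = 146.54 mL.
Additional alveolar pressure from trapping ≈ V_trapped / C = 146.54 / 27.667 = 5.297 cmH2O.

5.3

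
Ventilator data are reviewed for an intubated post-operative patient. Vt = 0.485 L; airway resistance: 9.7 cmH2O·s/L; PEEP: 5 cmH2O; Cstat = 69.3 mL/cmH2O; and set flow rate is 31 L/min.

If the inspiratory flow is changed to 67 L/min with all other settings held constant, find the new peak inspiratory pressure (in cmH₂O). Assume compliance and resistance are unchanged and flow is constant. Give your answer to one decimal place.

Flow: 31 L/min ÷ 60 = 0.5167 L/s.
New flow: 67 L/min ÷ 60 = 1.1167 L/s.
PIP = Vt/C + R·V̇ + PEEP (constant-flow equation of motion).
Only the resistive term changes: ΔPIP = R × ΔV̇ = 9.7 × (1.1167 − 0.5167) = 9.7 × 0.6 = 5.82 cmH2O.
Original PIP = 485/69.3 + 9.7×0.5167 + 5 = 17.011 cmH2O; new PIP = 17.011 + (5.82) = 22.831 cmH2O.

22.8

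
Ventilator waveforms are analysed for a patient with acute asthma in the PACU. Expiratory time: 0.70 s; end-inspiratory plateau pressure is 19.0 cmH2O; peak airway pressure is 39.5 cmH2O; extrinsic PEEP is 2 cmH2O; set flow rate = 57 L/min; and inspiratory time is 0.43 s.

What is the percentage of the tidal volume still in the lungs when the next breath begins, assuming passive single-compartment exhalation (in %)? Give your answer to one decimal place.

25.9

Flow: 57 L/min ÷ 60 = 0.95 L/s.
Vt = flow × Ti = 0.95 L/s × 0.43 s × 1000 mL/L = 408.5 mL.
R = (PIP − Pplat)/V̇ = (39.5 − 19.0) / 0.95 = 20.5/0.95 = 21.579 cmH2O·s/L.
C = Vt/(Pplat − PEEP) = 408.5 / (19.0 − 2) = 408.5/17.0 = 24.029 mL/cmH2O.
τ = R × C = 21.579 × 0.02403 L/cmH2O = 0.5185 s.
Fraction remaining at end-expiration = e^(−Te/τ) = e^(−0.70/0.5185) = 0.2592 → 25.92%.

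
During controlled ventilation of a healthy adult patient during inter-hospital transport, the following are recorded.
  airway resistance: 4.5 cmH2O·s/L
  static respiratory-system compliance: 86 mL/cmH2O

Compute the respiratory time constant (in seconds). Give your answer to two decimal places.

τ = R × C = 4.5 × 86 mL/cmH2O = 4.5 × 0.086 L/cmH2O = 0.387 s.

0.39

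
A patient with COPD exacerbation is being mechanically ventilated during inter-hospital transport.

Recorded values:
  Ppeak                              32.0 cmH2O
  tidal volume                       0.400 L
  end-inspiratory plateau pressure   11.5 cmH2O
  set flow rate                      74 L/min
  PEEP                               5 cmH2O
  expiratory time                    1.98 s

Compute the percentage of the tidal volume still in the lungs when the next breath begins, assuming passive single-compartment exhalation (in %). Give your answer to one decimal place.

Flow: 74 L/min ÷ 60 = 1.2333 L/s.
R = (PIP − Pplat)/V̇ = (32.0 − 11.5) / 1.2333 = 20.5/1.2333 = 16.622 cmH2O·s/L.
C = Vt/(Pplat − PEEP) = 400.0 / (11.5 − 5) = 400.0/6.5 = 61.538 mL/cmH2O.
τ = R × C = 16.622 × 0.06154 L/cmH2O = 1.023 s.
Fraction remaining at end-expiration = e^(−Te/τ) = e^(−1.98/1.023) = 0.1444 → 14.44%.

14.4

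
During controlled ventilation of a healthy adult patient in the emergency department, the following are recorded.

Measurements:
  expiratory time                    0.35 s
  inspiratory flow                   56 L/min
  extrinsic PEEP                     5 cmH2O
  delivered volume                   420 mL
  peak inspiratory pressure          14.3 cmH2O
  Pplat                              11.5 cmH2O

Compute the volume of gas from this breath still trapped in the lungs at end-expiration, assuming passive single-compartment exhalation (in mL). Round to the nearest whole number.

Flow: 56 L/min ÷ 60 = 0.9333 L/s.
R = (PIP − Pplat)/V̇ = (14.3 − 11.5) / 0.9333 = 2.8/0.9333 = 3.0 cmH2O·s/L.
C = Vt/(Pplat − PEEP) = 420.0 / (11.5 − 5) = 420.0/6.5 = 64.615 mL/cmH2O.
τ = R × C = 3.0 × 0.06462 L/cmH2O = 0.1939 s.
Fraction remaining = e^(−Te/τ) = e^(−0.35/0.1939) = 0.1645.
Trapped volume = 420.0 × 0.1645 = 69.09 mL.

69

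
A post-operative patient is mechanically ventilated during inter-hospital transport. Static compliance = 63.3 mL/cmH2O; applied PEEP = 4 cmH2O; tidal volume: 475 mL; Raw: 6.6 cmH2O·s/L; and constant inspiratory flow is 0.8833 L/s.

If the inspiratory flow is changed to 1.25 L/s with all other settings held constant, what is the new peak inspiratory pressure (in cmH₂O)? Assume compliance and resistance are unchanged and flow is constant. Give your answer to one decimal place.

19.8

PIP = Vt/C + R·V̇ + PEEP (constant-flow equation of motion).
Only the resistive term changes: ΔPIP = R × ΔV̇ = 6.6 × (1.25 − 0.8833) = 6.6 × 0.3667 = 2.42 cmH2O.
Original PIP = 475/63.3 + 6.6×0.8833 + 4 = 17.334 cmH2O; new PIP = 17.334 + (2.42) = 19.754 cmH2O.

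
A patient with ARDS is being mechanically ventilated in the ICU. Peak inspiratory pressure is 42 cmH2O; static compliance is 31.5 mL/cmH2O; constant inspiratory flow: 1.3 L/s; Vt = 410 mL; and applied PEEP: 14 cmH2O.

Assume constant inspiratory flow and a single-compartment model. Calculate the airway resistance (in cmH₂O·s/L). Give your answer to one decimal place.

Equation of motion (constant flow): PIP = Vt/C + R·V̇ + PEEP.
R·V̇ = PIP − Vt/C − PEEP = 42 − 410/31.5 − 14 = 42 − 13.016 − 14 = 14.984 cmH2O.
R = 14.984 / 1.3 = 11.526 cmH2O·s/L.

11.5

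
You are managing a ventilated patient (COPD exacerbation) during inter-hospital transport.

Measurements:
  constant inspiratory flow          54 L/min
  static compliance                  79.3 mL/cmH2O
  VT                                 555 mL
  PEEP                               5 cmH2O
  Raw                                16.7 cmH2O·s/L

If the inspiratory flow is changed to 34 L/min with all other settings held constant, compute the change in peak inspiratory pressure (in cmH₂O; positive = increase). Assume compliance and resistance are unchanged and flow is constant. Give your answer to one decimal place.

-5.6

Flow: 54 L/min ÷ 60 = 0.9 L/s.
New flow: 34 L/min ÷ 60 = 0.5667 L/s.
PIP = Vt/C + R·V̇ + PEEP (constant-flow equation of motion).
Only the resistive term changes: ΔPIP = R × ΔV̇ = 16.7 × (0.5667 − 0.9) = 16.7 × -0.3333 = -5.566 cmH2O.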